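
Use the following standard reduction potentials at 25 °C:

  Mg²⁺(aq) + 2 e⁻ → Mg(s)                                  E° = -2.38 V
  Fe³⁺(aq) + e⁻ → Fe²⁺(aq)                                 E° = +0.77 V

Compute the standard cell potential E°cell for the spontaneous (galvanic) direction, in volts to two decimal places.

The Fe³⁺/Fe²⁺ couple has the higher reduction potential, so it is the cathode; Mg²⁺/Mg is oxidised at the anode.
E°cell = E°(cathode) − E°(anode) = (+0.77) − (-2.38) = +3.15 V.

+3.15 V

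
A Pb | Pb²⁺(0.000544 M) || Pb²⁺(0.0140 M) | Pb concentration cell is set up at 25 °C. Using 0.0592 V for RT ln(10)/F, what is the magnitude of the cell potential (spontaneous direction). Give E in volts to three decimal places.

For a concentration cell E°cell = 0. The 0.0140 M side is the cathode (reduction is favoured where [Pb²⁺] is higher).
With n = 2, E = −(0.0592/2) log([Pb²⁺]ₐₙ/[Pb²⁺]꜀ₐₜ) = −(0.0592/2) log(0.000544/0.014) = −(0.0592/2)(-1.411) = +0.042 V.

+0.042 V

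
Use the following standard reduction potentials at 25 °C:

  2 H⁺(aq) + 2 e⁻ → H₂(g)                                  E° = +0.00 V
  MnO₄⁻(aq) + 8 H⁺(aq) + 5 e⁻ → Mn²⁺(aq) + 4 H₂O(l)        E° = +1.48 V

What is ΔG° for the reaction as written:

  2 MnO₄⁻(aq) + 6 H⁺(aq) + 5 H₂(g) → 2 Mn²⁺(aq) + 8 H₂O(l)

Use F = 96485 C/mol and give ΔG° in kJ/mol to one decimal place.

-1428.0 kJ/mol

As written, MnO₄⁻/Mn²⁺ is reduced (cathode) and H⁺/H₂ is oxidised (anode), so E°cell = (+1.48) − (+0.00) = +1.48 V.
Balancing electrons gives n = 10.
ΔG° = −nFE° = −(10)(96485)(+1.48) = -1,427,978 J = -1428.0 kJ/mol.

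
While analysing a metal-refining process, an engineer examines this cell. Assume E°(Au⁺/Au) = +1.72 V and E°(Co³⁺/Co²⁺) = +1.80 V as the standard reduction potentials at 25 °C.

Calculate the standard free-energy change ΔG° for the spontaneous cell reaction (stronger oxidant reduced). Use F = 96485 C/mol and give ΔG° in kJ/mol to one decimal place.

Co³⁺/Co²⁺ (E° = +1.80 V) is the cathode; Au⁺/Au (E° = +1.72 V) is the anode, so E°cell = +0.08 V.
Balancing electrons gives n = 1 (lcm of 1 and 1).
ΔG° = −nFE° = −(1)(96485)(+0.08) = -7,719 J = -7.7 kJ/mol.

-7.7 kJ/mol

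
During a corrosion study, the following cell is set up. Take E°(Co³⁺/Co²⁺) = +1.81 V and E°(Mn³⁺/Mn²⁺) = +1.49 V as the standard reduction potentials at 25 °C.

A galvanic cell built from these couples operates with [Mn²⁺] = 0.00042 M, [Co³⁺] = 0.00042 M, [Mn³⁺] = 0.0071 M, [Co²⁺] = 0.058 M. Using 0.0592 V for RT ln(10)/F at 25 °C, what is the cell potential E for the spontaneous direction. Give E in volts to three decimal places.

Co³⁺/Co²⁺ is the cathode (higher E°), Mn³⁺/Mn²⁺ the anode: E°cell = +1.81 − (+1.49) = +0.32 V, n = 1.
Overall: Co³⁺(aq) + Mn²⁺(aq) → Co²⁺(aq) + Mn³⁺(aq)
Q = [Co²⁺]·[Mn³⁺] / ([Co³⁺]·[Mn²⁺]); log Q = 3.368.
E = E° − (0.0592/n) log Q = +0.32 − (0.0592/1)(3.368) = +0.121 V.

+0.121 V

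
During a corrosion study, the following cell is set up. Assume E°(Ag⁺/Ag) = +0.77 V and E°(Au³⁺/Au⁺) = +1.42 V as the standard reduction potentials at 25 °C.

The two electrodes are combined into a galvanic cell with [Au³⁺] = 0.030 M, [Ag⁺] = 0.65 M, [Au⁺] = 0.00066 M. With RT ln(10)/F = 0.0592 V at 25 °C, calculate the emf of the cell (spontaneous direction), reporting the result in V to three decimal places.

Au³⁺/Au⁺ is the cathode (higher E°), Ag⁺/Ag the anode: E°cell = +1.42 − (+0.77) = +0.65 V, n = 2.
Overall: Au³⁺(aq) + 2 Ag(s) → Au⁺(aq) + 2 Ag⁺(aq)
Q = [Au⁺]·[Ag⁺]^2 / ([Au³⁺]); log Q = -2.032.
E = E° − (0.0592/n) log Q = +0.65 − (0.0592/2)(-2.032) = +0.710 V.

+0.710 V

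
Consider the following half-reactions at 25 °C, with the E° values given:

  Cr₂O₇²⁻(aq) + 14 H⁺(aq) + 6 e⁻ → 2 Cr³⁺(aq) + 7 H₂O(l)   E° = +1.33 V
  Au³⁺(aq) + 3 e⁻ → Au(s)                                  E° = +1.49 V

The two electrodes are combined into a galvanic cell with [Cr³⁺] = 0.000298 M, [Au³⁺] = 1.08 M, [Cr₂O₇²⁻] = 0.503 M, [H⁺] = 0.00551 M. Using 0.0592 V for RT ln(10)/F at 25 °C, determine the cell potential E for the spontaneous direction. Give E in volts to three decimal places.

Au³⁺/Au is the cathode (higher E°), Cr₂O₇²⁻/Cr³⁺ the anode: E°cell = +1.49 − (+1.33) = +0.16 V, n = 6.
Overall: 2 Au³⁺(aq) + 2 Cr³⁺(aq) + 7 H₂O(l) → 2 Au(s) + Cr₂O₇²⁻(aq) + 14 H⁺(aq)
Q = [Cr₂O₇²⁻]·[H⁺]^14 / ([Au³⁺]^2·[Cr³⁺]^2); log Q = -24.938.
E = E° − (0.0592/n) log Q = +0.16 − (0.0592/6)(-24.938) = +0.406 V.

+0.406 V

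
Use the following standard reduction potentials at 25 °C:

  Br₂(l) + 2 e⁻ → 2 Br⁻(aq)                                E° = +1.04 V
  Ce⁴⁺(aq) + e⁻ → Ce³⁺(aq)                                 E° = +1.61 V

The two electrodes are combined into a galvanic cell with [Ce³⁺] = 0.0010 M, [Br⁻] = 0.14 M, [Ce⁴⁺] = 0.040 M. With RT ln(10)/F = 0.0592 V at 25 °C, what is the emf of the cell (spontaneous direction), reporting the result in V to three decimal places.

Ce⁴⁺/Ce³⁺ is the cathode (higher E°), Br₂/Br⁻ the anode: E°cell = +1.61 − (+1.04) = +0.57 V, n = 2.
Overall: 2 Ce⁴⁺(aq) + 2 Br⁻(aq) → 2 Ce³⁺(aq) + Br₂(l)
Q = [Ce³⁺]^2 / ([Ce⁴⁺]^2·[Br⁻]^2); log Q = -1.496.
E = E° − (0.0592/n) log Q = +0.57 − (0.0592/2)(-1.496) = +0.614 V.

+0.614 V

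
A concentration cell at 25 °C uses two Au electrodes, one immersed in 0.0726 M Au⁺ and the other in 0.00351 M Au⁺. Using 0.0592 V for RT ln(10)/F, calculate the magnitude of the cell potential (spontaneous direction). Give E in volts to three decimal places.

+0.078 V

For a concentration cell E°cell = 0. The 0.0726 M side is the cathode (reduction is favoured where [Au⁺] is higher).
With n = 1, E = −(0.0592/1) log([Au⁺]ₐₙ/[Au⁺]꜀ₐₜ) = −(0.0592/1) log(0.00351/0.0726) = −(0.0592/1)(-1.316) = +0.078 V.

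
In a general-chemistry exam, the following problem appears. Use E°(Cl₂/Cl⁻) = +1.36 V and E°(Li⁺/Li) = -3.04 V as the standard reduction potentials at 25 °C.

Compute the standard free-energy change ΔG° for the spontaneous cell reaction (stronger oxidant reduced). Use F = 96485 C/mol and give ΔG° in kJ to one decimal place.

Cl₂/Cl⁻ (E° = +1.36 V) is the cathode; Li⁺/Li (E° = -3.04 V) is the anode, so E°cell = +4.40 V.
Balancing electrons gives n = 2 (lcm of 2 and 1).
ΔG° = −nFE° = −(2)(96485)(+4.40) = -849,068 J = -849.1 kJ.

-849.1 kJ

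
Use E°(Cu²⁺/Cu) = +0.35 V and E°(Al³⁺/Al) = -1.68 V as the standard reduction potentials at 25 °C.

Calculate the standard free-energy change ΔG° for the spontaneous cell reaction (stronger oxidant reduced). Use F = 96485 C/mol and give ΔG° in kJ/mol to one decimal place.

Cu²⁺/Cu (E° = +0.35 V) is the cathode; Al³⁺/Al (E° = -1.68 V) is the anode, so E°cell = +2.03 V.
Balancing electrons gives n = 6 (lcm of 2 and 3).
ΔG° = −nFE° = −(6)(96485)(+2.03) = -1,175,187 J = -1175.2 kJ/mol.

-1175.2 kJ/mol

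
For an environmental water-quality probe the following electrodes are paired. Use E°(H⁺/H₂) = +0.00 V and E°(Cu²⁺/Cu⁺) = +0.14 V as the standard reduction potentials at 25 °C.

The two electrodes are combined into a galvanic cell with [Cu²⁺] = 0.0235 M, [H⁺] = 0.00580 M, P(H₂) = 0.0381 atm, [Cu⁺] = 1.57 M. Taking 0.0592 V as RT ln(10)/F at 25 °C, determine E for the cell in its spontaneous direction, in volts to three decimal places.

Cu²⁺/Cu⁺ is the cathode (higher E°), H⁺/H₂ the anode: E°cell = +0.14 − (+0.00) = +0.14 V, n = 2.
Overall: 2 Cu²⁺(aq) + H₂(g) → 2 Cu⁺(aq) + 2 H⁺(aq)
Q = [Cu⁺]^2·[H⁺]^2 / ([Cu²⁺]^2·P(H₂)); log Q = 0.596.
E = E° − (0.0592/n) log Q = +0.14 − (0.0592/2)(0.596) = +0.122 V.

+0.122 V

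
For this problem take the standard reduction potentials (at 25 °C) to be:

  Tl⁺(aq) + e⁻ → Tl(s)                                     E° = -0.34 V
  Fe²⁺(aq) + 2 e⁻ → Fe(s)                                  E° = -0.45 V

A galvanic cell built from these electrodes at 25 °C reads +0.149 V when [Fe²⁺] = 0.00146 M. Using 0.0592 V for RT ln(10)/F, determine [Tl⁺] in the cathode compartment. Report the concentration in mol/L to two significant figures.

0.17 M

Tl⁺/Tl is the cathode, Fe²⁺/Fe the anode: E°cell = +0.11 V, n = 2.
Overall reaction: 2 Tl⁺(aq) + Fe(s) → 2 Tl(s) + Fe²⁺(aq); Q = [Fe²⁺]^1/[Tl⁺]^2.
From E = E° − (0.0592/n) log Q: log Q = (E° − E)·n/0.0592 = (+0.11 − (+0.149))·2/0.0592 = -1.3176.
So 2·log[Tl⁺] = 1·log(0.00146) − log Q = -2.8356 − (-1.3176) = -1.5180; log[Tl⁺] = -1.5180 / 2 = -0.7590; [Tl⁺] = 10^(-0.7590) ≈ 0.17 M.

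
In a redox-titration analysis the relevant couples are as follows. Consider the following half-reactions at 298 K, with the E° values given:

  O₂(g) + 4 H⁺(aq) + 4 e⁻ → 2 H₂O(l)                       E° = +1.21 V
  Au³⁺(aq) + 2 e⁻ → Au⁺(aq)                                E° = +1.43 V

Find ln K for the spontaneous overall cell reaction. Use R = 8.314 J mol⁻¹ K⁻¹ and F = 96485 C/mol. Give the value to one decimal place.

34.3

Cathode: Au³⁺/Au⁺; anode: O₂/H₂O. E°cell = (+1.43) − (+1.21) = +0.22 V, with n = 4.
ΔG° = −nFE° = −RT ln K, so ln K = nFE°/(RT) = (4)(96485)(+0.22) / ((8.314)(298)) = 34.270.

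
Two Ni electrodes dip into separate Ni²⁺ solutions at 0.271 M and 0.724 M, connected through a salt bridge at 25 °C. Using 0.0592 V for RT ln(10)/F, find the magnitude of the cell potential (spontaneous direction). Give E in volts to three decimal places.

+0.013 V

For a concentration cell E°cell = 0. The 0.724 M side is the cathode (reduction is favoured where [Ni²⁺] is higher).
With n = 2, E = −(0.0592/2) log([Ni²⁺]ₐₙ/[Ni²⁺]꜀ₐₜ) = −(0.0592/2) log(0.271/0.724) = −(0.0592/2)(-0.427) = +0.013 V.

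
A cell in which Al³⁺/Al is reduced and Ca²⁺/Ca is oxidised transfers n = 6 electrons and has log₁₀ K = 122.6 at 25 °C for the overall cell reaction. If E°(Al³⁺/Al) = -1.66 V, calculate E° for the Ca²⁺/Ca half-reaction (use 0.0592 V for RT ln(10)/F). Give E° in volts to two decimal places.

-2.87 V

E°cell = (0.0592/n)·log K = (0.0592/6)(122.6) = +1.210 V.
Since Al³⁺/Al is the cathode and Ca²⁺/Ca the anode, E°cell = E°(Al³⁺/Al) − E°(Ca²⁺/Ca).
So E°(Ca²⁺/Ca) = E°(Al³⁺/Al) − E°cell = (-1.66) − (+1.210) = -2.87 V.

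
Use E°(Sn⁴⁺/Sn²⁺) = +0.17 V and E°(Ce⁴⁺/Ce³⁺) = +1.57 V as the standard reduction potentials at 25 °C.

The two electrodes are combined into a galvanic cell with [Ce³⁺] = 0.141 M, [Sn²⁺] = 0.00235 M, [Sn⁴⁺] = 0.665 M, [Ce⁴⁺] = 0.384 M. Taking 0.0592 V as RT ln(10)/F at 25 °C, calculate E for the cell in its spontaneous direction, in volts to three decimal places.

+1.353 V

Ce⁴⁺/Ce³⁺ is the cathode (higher E°), Sn⁴⁺/Sn²⁺ the anode: E°cell = +1.57 − (+0.17) = +1.40 V, n = 2.
Overall: 2 Ce⁴⁺(aq) + Sn²⁺(aq) → 2 Ce³⁺(aq) + Sn⁴⁺(aq)
Q = [Ce³⁺]^2·[Sn⁴⁺] / ([Ce⁴⁺]^2·[Sn²⁺]); log Q = 1.582.
E = E° − (0.0592/n) log Q = +1.40 − (0.0592/2)(1.582) = +1.353 V.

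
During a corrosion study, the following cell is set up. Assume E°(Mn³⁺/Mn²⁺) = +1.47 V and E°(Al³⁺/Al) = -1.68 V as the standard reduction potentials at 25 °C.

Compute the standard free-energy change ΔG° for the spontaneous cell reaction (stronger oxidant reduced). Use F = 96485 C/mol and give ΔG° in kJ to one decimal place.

-911.8 kJ

Mn³⁺/Mn²⁺ (E° = +1.47 V) is the cathode; Al³⁺/Al (E° = -1.68 V) is the anode, so E°cell = +3.15 V.
Balancing electrons gives n = 3 (lcm of 1 and 3).
ΔG° = −nFE° = −(3)(96485)(+3.15) = -911,783 J = -911.8 kJ.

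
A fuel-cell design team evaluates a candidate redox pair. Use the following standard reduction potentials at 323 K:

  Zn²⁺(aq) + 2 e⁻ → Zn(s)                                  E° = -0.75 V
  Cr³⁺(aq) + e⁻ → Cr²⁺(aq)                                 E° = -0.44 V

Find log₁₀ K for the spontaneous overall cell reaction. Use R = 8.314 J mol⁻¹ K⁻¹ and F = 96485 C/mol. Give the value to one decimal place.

Cathode: Cr³⁺/Cr²⁺; anode: Zn²⁺/Zn. E°cell = (-0.44) − (-0.75) = +0.31 V, with n = 2.
ΔG° = −nFE° = −RT ln K, so ln K = nFE°/(RT) = (2)(96485)(+0.31) / ((8.314)(323)) = 22.276.
log₁₀ K = 22.276 / ln 10 = 9.7.

9.7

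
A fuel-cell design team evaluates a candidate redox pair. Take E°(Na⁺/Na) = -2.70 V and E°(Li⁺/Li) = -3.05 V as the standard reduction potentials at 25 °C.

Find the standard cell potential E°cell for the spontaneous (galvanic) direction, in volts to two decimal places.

+0.35 V

The Na⁺/Na couple has the higher reduction potential, so it is the cathode; Li⁺/Li is oxidised at the anode.
E°cell = E°(cathode) − E°(anode) = (-2.70) − (-3.05) = +0.35 V.
Since E°cell > 0, the reaction is spontaneous under standard conditions.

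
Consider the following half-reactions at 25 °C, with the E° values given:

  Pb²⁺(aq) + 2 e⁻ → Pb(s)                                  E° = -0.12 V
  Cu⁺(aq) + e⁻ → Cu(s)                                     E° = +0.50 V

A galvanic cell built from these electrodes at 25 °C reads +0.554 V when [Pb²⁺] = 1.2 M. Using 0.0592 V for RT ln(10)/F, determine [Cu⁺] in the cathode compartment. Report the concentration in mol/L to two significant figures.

Cu⁺/Cu is the cathode, Pb²⁺/Pb the anode: E°cell = +0.62 V, n = 2.
Overall reaction: 2 Cu⁺(aq) + Pb(s) → 2 Cu(s) + Pb²⁺(aq); Q = [Pb²⁺]^1/[Cu⁺]^2.
From E = E° − (0.0592/n) log Q: log Q = (E° − E)·n/0.0592 = (+0.62 − (+0.554))·2/0.0592 = 2.2297.
So 2·log[Cu⁺] = 1·log(1.2) − log Q = 0.0792 − (2.2297) = -2.1505; log[Cu⁺] = -2.1505 / 2 = -1.0753; [Cu⁺] = 10^(-1.0753) ≈ 0.084 M.

0.084 M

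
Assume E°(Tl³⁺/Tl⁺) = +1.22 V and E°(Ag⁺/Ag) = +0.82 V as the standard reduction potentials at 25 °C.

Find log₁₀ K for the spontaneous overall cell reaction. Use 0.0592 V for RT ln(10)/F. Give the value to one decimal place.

Cathode: Tl³⁺/Tl⁺; anode: Ag⁺/Ag. E°cell = +0.40 V, n = 2.
log K = nE°cell / 0.0592 = (2)(+0.40) / 0.0592 = 13.5.

13.5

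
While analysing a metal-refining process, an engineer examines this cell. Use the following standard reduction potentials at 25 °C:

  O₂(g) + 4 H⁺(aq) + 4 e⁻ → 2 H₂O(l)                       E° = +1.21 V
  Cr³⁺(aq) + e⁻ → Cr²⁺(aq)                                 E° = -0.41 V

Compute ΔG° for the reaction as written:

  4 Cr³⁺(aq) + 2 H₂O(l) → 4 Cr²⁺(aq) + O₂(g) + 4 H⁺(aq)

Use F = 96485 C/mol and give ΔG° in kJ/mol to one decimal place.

As written, Cr³⁺/Cr²⁺ is reduced (cathode) and O₂/H₂O is oxidised (anode), so E°cell = (-0.41) − (+1.21) = -1.62 V.
Balancing electrons gives n = 4.
ΔG° = −nFE° = −(4)(96485)(-1.62) = 625,223 J = +625.2 kJ/mol.

+625.2 kJ/mol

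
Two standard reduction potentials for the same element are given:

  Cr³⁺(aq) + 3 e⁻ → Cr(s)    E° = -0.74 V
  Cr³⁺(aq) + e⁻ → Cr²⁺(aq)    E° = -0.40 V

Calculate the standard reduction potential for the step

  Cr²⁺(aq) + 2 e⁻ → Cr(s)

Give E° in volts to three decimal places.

Sequential free energies add, so n₃E°₃ = n₁E°₁ + n₂E°₂.
With n₃ = 3, and the known step contributing 1×(-0.40) V, the unknown satisfies 2·E° = 3×(-0.74) − 1×(-0.40) = -1.820.
E° = -1.820 / 2 = -0.910 V.

-0.910 V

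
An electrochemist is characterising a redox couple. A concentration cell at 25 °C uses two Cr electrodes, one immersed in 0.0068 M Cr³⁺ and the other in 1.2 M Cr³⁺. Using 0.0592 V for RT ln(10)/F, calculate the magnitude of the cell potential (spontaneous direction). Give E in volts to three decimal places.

For a concentration cell E°cell = 0. The 1.2 M side is the cathode (reduction is favoured where [Cr³⁺] is higher).
With n = 3, E = −(0.0592/3) log([Cr³⁺]ₐₙ/[Cr³⁺]꜀ₐₜ) = −(0.0592/3) log(0.0068/1.2) = −(0.0592/3)(-2.247) = +0.044 V.

+0.044 V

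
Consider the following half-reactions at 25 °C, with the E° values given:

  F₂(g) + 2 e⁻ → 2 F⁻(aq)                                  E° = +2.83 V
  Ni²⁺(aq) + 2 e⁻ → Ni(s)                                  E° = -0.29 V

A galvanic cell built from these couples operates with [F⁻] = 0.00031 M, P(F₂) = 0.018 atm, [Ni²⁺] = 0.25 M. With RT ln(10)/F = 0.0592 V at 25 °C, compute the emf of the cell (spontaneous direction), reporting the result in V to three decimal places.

F₂/F⁻ is the cathode (higher E°), Ni²⁺/Ni the anode: E°cell = +2.83 − (-0.29) = +3.12 V, n = 2.
Overall: F₂(g) + Ni(s) → 2 F⁻(aq) + Ni²⁺(aq)
Q = [F⁻]^2·[Ni²⁺] / (P(F₂)); log Q = -5.875.
E = E° − (0.0592/n) log Q = +3.12 − (0.0592/2)(-5.875) = +3.294 V.

+3.294 V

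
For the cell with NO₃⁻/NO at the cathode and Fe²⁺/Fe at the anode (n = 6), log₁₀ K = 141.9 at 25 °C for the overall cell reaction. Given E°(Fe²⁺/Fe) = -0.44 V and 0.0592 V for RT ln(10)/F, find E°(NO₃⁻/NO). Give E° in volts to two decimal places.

E°cell = (0.0592/n)·log K = (0.0592/6)(141.9) = +1.400 V.
Since NO₃⁻/NO is the cathode and Fe²⁺/Fe the anode, E°cell = E°(NO₃⁻/NO) − E°(Fe²⁺/Fe).
So E°(NO₃⁻/NO) = E°cell + E°(Fe²⁺/Fe) = +1.400 + (-0.44) = +0.96 V.

+0.96 V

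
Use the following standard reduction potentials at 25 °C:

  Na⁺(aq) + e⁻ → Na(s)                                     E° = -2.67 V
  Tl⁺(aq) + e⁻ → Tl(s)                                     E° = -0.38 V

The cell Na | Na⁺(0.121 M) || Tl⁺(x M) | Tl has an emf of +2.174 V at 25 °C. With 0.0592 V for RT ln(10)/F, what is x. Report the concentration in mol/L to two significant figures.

Tl⁺/Tl is the cathode, Na⁺/Na the anode: E°cell = +2.29 V, n = 1.
Overall reaction: Tl⁺(aq) + Na(s) → Tl(s) + Na⁺(aq); Q = [Na⁺]^1/[Tl⁺]^1.
From E = E° − (0.0592/n) log Q: log Q = (E° − E)·n/0.0592 = (+2.29 − (+2.174))·1/0.0592 = 1.9595.
So 1·log[Tl⁺] = 1·log(0.121) − log Q = -0.9172 − (1.9595) = -2.8767; [Tl⁺] = 10^(-2.8767) ≈ 0.0013 M.

0.0013 M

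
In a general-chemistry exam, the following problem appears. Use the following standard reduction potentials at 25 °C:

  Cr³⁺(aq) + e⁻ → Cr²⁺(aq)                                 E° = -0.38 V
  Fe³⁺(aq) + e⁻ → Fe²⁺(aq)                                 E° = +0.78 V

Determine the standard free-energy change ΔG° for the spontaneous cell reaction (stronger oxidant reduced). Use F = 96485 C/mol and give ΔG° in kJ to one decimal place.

-111.9 kJ

Fe³⁺/Fe²⁺ (E° = +0.78 V) is the cathode; Cr³⁺/Cr²⁺ (E° = -0.38 V) is the anode, so E°cell = +1.16 V.
Balancing electrons gives n = 1 (lcm of 1 and 1).
ΔG° = −nFE° = −(1)(96485)(+1.16) = -111,923 J = -111.9 kJ.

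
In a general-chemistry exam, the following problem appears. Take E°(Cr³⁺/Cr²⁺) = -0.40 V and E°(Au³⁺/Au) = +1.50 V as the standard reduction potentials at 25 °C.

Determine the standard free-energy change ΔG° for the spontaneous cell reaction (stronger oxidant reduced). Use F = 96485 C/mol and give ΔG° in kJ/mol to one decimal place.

-550.0 kJ/mol

Au³⁺/Au (E° = +1.50 V) is the cathode; Cr³⁺/Cr²⁺ (E° = -0.40 V) is the anode, so E°cell = +1.90 V.
Balancing electrons gives n = 3 (lcm of 3 and 1).
ΔG° = −nFE° = −(3)(96485)(+1.90) = -549,964 J = -550.0 kJ/mol.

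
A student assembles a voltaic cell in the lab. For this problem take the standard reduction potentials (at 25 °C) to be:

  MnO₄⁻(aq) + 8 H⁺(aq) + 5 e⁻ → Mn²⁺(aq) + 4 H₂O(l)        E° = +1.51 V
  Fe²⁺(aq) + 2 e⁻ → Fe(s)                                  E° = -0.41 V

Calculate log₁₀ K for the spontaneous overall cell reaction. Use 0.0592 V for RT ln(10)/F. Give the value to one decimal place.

Cathode: MnO₄⁻/Mn²⁺; anode: Fe²⁺/Fe. E°cell = +1.92 V, n = 10.
log K = nE°cell / 0.0592 = (10)(+1.92) / 0.0592 = 324.3.

324.3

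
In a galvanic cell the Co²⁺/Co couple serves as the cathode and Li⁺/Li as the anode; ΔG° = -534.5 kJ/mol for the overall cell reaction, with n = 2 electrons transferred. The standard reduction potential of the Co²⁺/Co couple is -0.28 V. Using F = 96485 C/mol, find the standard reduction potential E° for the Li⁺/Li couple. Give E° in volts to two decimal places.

E°cell = −ΔG°/(nF) = −(-534.5×10³)/((2)(96485)) = +2.770 V.
Since Co²⁺/Co is the cathode and Li⁺/Li the anode, E°cell = E°(Co²⁺/Co) − E°(Li⁺/Li).
So E°(Li⁺/Li) = E°(Co²⁺/Co) − E°cell = (-0.28) − (+2.770) = -3.05 V.

-3.05 V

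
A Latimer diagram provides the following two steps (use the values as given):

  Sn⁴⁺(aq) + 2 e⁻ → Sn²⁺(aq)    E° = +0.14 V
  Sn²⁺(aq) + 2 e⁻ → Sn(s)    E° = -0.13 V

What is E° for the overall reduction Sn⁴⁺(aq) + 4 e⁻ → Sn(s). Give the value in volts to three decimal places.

+0.005 V

Since ΔG° = −nFE° is additive over sequential reductions, n₃E°₃ = n₁E°₁ + n₂E°₂.
E°₃ = (2×+0.14 + 2×-0.13) / 4 = (+0.020) / 4 = +0.005 V.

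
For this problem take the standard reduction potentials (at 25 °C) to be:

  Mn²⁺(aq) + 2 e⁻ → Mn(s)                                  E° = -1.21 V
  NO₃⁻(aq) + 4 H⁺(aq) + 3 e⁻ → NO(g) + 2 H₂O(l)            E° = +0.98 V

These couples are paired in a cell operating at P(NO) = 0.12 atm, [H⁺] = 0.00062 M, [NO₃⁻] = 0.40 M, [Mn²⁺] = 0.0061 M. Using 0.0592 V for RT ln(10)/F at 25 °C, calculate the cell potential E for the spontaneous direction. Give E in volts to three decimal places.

+2.013 V

NO₃⁻/NO is the cathode (higher E°), Mn²⁺/Mn the anode: E°cell = +0.98 − (-1.21) = +2.19 V, n = 6.
Overall: 2 NO₃⁻(aq) + 8 H⁺(aq) + 3 Mn(s) → 2 NO(g) + 4 H₂O(l) + 3 Mn²⁺(aq)
Q = P(NO)^2·[Mn²⁺]^3 / ([NO₃⁻]^2·[H⁺]^8); log Q = 17.971.
E = E° − (0.0592/n) log Q = +2.19 − (0.0592/6)(17.971) = +2.013 V.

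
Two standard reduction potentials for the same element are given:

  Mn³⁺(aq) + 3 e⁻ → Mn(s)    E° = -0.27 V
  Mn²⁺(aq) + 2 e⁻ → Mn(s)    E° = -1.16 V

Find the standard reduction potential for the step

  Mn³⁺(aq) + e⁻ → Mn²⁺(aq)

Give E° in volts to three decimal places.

+1.510 V

Sequential free energies add, so n₃E°₃ = n₁E°₁ + n₂E°₂.
With n₃ = 3, and the known step contributing 2×(-1.16) V, the unknown satisfies 1·E° = 3×(-0.27) − 2×(-1.16) = +1.510.
E° = +1.510 / 1 = +1.510 V.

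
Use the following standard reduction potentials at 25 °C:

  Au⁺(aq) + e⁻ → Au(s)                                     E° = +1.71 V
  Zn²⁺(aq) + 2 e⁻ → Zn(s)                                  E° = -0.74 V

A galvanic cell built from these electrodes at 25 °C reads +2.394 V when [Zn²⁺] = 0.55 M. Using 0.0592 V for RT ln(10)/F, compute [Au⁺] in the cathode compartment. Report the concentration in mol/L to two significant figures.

0.084 M

Au⁺/Au is the cathode, Zn²⁺/Zn the anode: E°cell = +2.45 V, n = 2.
Overall reaction: 2 Au⁺(aq) + Zn(s) → 2 Au(s) + Zn²⁺(aq); Q = [Zn²⁺]^1/[Au⁺]^2.
From E = E° − (0.0592/n) log Q: log Q = (E° − E)·n/0.0592 = (+2.45 − (+2.394))·2/0.0592 = 1.8919.
So 2·log[Au⁺] = 1·log(0.55) − log Q = -0.2596 − (1.8919) = -2.1515; log[Au⁺] = -2.1515 / 2 = -1.0757; [Au⁺] = 10^(-1.0757) ≈ 0.084 M.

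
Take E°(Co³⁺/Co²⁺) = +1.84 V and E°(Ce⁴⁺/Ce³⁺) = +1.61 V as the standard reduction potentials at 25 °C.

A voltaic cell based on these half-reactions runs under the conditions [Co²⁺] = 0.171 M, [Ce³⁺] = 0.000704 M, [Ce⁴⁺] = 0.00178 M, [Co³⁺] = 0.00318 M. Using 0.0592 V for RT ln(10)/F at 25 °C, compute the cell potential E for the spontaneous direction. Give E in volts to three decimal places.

+0.104 V

Co³⁺/Co²⁺ is the cathode (higher E°), Ce⁴⁺/Ce³⁺ the anode: E°cell = +1.84 − (+1.61) = +0.23 V, n = 1.
Overall: Co³⁺(aq) + Ce³⁺(aq) → Co²⁺(aq) + Ce⁴⁺(aq)
Q = [Co²⁺]·[Ce⁴⁺] / ([Co³⁺]·[Ce³⁺]); log Q = 2.133.
E = E° − (0.0592/n) log Q = +0.23 − (0.0592/1)(2.133) = +0.104 V.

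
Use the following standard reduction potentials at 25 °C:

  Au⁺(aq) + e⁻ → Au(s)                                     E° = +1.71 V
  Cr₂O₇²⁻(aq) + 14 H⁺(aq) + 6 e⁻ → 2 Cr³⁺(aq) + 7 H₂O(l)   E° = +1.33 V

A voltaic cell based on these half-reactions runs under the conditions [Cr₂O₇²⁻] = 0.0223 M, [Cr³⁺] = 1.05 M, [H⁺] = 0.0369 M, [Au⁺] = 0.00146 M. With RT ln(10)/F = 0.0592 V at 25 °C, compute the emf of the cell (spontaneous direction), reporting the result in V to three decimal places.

Au⁺/Au is the cathode (higher E°), Cr₂O₇²⁻/Cr³⁺ the anode: E°cell = +1.71 − (+1.33) = +0.38 V, n = 6.
Overall: 6 Au⁺(aq) + 2 Cr³⁺(aq) + 7 H₂O(l) → 6 Au(s) + Cr₂O₇²⁻(aq) + 14 H⁺(aq)
Q = [Cr₂O₇²⁻]·[H⁺]^14 / ([Au⁺]^6·[Cr³⁺]^2); log Q = -4.742.
E = E° − (0.0592/n) log Q = +0.38 − (0.0592/6)(-4.742) = +0.427 V.

+0.427 V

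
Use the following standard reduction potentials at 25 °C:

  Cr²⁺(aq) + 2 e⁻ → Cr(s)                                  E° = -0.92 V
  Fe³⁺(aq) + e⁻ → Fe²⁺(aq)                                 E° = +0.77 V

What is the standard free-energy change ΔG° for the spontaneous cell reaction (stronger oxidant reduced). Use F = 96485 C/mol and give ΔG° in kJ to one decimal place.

-326.1 kJ

Fe³⁺/Fe²⁺ (E° = +0.77 V) is the cathode; Cr²⁺/Cr (E° = -0.92 V) is the anode, so E°cell = +1.69 V.
Balancing electrons gives n = 2 (lcm of 1 and 2).
ΔG° = −nFE° = −(2)(96485)(+1.69) = -326,119 J = -326.1 kJ.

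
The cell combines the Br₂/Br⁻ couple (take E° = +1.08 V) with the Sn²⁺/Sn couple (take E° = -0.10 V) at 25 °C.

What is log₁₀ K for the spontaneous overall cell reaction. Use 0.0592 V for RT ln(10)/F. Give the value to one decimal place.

Cathode: Br₂/Br⁻; anode: Sn²⁺/Sn. E°cell = +1.18 V, n = 2.
log K = nE°cell / 0.0592 = (2)(+1.18) / 0.0592 = 39.9.

39.9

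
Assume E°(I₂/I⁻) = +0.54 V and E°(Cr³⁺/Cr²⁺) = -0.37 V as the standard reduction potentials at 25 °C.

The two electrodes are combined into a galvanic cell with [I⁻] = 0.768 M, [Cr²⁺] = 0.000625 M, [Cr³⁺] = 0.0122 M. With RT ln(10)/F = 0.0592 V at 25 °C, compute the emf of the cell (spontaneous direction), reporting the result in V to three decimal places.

I₂/I⁻ is the cathode (higher E°), Cr³⁺/Cr²⁺ the anode: E°cell = +0.54 − (-0.37) = +0.91 V, n = 2.
Overall: I₂(s) + 2 Cr²⁺(aq) → 2 I⁻(aq) + 2 Cr³⁺(aq)
Q = [I⁻]^2·[Cr³⁺]^2 / ([Cr²⁺]^2); log Q = 2.352.
E = E° − (0.0592/n) log Q = +0.91 − (0.0592/2)(2.352) = +0.840 V.

+0.840 V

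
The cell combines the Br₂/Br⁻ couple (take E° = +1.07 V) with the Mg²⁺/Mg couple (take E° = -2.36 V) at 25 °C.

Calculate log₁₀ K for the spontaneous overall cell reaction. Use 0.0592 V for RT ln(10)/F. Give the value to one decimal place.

115.9

Cathode: Br₂/Br⁻; anode: Mg²⁺/Mg. E°cell = +3.43 V, n = 2.
log K = nE°cell / 0.0592 = (2)(+3.43) / 0.0592 = 115.9.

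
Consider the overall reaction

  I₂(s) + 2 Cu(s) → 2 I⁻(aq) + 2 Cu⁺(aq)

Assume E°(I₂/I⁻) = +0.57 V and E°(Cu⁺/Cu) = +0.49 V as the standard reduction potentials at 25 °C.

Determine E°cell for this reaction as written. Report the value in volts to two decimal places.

The I₂/I⁻ couple has the higher reduction potential, so it is the cathode; Cu⁺/Cu is oxidised at the anode.
E°cell = E°(cathode) − E°(anode) = (+0.57) − (+0.49) = +0.08 V.

+0.08 V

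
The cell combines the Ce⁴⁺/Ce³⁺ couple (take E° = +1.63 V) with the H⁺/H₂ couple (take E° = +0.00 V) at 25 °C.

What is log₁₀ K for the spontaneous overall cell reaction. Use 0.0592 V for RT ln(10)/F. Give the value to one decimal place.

Cathode: Ce⁴⁺/Ce³⁺; anode: H⁺/H₂. E°cell = +1.63 V, n = 2.
log K = nE°cell / 0.0592 = (2)(+1.63) / 0.0592 = 55.1.

55.1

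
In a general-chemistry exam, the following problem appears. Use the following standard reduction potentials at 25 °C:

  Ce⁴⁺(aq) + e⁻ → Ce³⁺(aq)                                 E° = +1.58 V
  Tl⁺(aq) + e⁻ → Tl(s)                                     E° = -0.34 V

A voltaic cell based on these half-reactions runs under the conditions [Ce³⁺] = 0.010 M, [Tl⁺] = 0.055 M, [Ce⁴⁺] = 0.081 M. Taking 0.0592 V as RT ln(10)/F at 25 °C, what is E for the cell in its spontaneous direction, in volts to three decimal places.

+2.048 V

Ce⁴⁺/Ce³⁺ is the cathode (higher E°), Tl⁺/Tl the anode: E°cell = +1.58 − (-0.34) = +1.92 V, n = 1.
Overall: Ce⁴⁺(aq) + Tl(s) → Ce³⁺(aq) + Tl⁺(aq)
Q = [Ce³⁺]·[Tl⁺] / ([Ce⁴⁺]); log Q = -2.168.
E = E° − (0.0592/n) log Q = +1.92 − (0.0592/1)(-2.168) = +2.048 V.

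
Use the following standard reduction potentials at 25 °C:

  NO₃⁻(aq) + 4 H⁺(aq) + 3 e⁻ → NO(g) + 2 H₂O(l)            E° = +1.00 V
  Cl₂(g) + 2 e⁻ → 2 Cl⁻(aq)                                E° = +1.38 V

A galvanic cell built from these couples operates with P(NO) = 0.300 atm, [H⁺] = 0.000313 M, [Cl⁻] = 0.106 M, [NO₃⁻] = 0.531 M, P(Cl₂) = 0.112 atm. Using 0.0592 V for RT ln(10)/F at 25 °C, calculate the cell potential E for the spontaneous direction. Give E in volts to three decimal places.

Cl₂/Cl⁻ is the cathode (higher E°), NO₃⁻/NO the anode: E°cell = +1.38 − (+1.00) = +0.38 V, n = 6.
Overall: 3 Cl₂(g) + 2 NO(g) + 4 H₂O(l) → 6 Cl⁻(aq) + 2 NO₃⁻(aq) + 8 H⁺(aq)
Q = [Cl⁻]^6·[NO₃⁻]^2·[H⁺]^8 / (P(Cl₂)^3·P(NO)^2); log Q = -30.536.
E = E° − (0.0592/n) log Q = +0.38 − (0.0592/6)(-30.536) = +0.681 V.

+0.681 V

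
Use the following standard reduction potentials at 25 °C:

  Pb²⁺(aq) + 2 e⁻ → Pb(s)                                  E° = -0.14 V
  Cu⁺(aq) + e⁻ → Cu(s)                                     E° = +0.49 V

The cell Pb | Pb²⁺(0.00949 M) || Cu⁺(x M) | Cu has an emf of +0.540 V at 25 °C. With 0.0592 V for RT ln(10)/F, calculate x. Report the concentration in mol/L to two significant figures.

Cu⁺/Cu is the cathode, Pb²⁺/Pb the anode: E°cell = +0.63 V, n = 2.
Overall reaction: 2 Cu⁺(aq) + Pb(s) → 2 Cu(s) + Pb²⁺(aq); Q = [Pb²⁺]^1/[Cu⁺]^2.
From E = E° − (0.0592/n) log Q: log Q = (E° − E)·n/0.0592 = (+0.63 − (+0.540))·2/0.0592 = 3.0405.
So 2·log[Cu⁺] = 1·log(0.00949) − log Q = -2.0227 − (3.0405) = -5.0632; log[Cu⁺] = -5.0632 / 2 = -2.5316; [Cu⁺] = 10^(-2.5316) ≈ 0.0029 M.

0.0029 M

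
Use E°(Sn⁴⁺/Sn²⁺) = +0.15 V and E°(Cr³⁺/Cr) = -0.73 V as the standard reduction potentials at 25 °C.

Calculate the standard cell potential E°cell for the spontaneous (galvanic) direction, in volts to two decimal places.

The Sn⁴⁺/Sn²⁺ couple has the higher reduction potential, so it is the cathode; Cr³⁺/Cr is oxidised at the anode.
E°cell = E°(cathode) − E°(anode) = (+0.15) − (-0.73) = +0.88 V.

+0.88 V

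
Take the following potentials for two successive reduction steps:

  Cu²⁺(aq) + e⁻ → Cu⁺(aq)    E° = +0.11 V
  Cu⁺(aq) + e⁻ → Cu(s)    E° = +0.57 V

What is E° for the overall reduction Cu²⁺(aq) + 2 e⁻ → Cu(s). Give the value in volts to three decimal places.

+0.340 V

Standard free energies of sequential steps add: ΔG°₃ = ΔG°₁ + ΔG°₂, so n₃E°₃ = n₁E°₁ + n₂E°₂.
E°₃ = (1×+0.11 + 1×+0.57) / 2 = (+0.680) / 2 = +0.340 V.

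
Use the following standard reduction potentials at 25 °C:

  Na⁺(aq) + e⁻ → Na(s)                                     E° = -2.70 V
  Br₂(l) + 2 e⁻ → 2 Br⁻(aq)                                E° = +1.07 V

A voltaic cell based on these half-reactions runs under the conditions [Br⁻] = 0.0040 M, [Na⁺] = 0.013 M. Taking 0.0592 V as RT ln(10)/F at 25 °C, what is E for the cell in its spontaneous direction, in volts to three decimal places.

+4.024 V

Br₂/Br⁻ is the cathode (higher E°), Na⁺/Na the anode: E°cell = +1.07 − (-2.70) = +3.77 V, n = 2.
Overall: Br₂(l) + 2 Na(s) → 2 Br⁻(aq) + 2 Na⁺(aq)
Q = [Br⁻]^2·[Na⁺]^2; log Q = -8.568.
E = E° − (0.0592/n) log Q = +3.77 − (0.0592/2)(-8.568) = +4.024 V.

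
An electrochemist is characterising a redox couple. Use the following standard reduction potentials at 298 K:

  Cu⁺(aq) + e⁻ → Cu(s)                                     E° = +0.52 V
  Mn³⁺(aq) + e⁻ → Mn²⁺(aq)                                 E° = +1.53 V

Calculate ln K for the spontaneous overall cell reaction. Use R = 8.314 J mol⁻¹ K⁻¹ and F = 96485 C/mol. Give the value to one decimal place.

Cathode: Mn³⁺/Mn²⁺; anode: Cu⁺/Cu. E°cell = (+1.53) − (+0.52) = +1.01 V, with n = 1.
ΔG° = −nFE° = −RT ln K, so ln K = nFE°/(RT) = (1)(96485)(+1.01) / ((8.314)(298)) = 39.333.

39.3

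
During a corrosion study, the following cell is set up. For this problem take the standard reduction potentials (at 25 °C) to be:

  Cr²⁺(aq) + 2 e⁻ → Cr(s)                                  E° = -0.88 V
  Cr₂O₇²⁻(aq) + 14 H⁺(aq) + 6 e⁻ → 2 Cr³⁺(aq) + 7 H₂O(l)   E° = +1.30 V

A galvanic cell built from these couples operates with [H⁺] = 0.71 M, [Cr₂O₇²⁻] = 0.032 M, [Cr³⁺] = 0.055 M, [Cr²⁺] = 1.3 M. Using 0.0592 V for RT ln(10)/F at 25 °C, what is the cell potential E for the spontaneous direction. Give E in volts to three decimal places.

Cr₂O₇²⁻/Cr³⁺ is the cathode (higher E°), Cr²⁺/Cr the anode: E°cell = +1.30 − (-0.88) = +2.18 V, n = 6.
Overall: Cr₂O₇²⁻(aq) + 14 H⁺(aq) + 3 Cr(s) → 2 Cr³⁺(aq) + 7 H₂O(l) + 3 Cr²⁺(aq)
Q = [Cr³⁺]^2·[Cr²⁺]^3 / ([Cr₂O₇²⁻]·[H⁺]^14); log Q = 1.400.
E = E° − (0.0592/n) log Q = +2.18 − (0.0592/6)(1.400) = +2.166 V.

+2.166 V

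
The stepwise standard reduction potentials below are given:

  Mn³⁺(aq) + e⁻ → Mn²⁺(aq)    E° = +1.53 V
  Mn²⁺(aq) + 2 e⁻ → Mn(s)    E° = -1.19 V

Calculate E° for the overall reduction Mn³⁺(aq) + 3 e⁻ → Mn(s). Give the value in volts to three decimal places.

-0.283 V

Since ΔG° = −nFE° is additive over sequential reductions, n₃E°₃ = n₁E°₁ + n₂E°₂.
E°₃ = (1×+1.53 + 2×-1.19) / 3 = (-0.850) / 3 = -0.283 V.
E° values themselves are not directly additive — weighting by electron count is essential.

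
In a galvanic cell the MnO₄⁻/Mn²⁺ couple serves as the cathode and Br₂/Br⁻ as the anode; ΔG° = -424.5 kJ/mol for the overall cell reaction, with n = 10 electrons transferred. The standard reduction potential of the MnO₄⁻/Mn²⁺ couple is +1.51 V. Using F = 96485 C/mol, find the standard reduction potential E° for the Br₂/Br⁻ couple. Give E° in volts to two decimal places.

E°cell = −ΔG°/(nF) = −(-424.5×10³)/((10)(96485)) = +0.440 V.
Since MnO₄⁻/Mn²⁺ is the cathode and Br₂/Br⁻ the anode, E°cell = E°(MnO₄⁻/Mn²⁺) − E°(Br₂/Br⁻).
So E°(Br₂/Br⁻) = E°(MnO₄⁻/Mn²⁺) − E°cell = (+1.51) − (+0.440) = +1.07 V.

+1.07 V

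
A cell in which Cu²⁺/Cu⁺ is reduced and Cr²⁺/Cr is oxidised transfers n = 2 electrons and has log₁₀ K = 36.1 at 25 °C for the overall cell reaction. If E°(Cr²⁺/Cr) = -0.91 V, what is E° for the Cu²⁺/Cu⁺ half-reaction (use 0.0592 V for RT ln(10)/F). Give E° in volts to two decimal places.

E°cell = (0.0592/n)·log K = (0.0592/2)(36.1) = +1.069 V.
Since Cu²⁺/Cu⁺ is the cathode and Cr²⁺/Cr the anode, E°cell = E°(Cu²⁺/Cu⁺) − E°(Cr²⁺/Cr).
So E°(Cu²⁺/Cu⁺) = E°cell + E°(Cr²⁺/Cr) = +1.069 + (-0.91) = +0.16 V.

+0.16 V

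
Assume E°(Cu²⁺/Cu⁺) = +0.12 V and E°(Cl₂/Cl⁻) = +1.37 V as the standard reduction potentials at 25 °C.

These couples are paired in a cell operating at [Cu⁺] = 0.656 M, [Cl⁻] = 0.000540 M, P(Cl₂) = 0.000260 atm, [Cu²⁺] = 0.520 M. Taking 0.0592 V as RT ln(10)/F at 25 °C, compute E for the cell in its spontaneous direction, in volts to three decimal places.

Cl₂/Cl⁻ is the cathode (higher E°), Cu²⁺/Cu⁺ the anode: E°cell = +1.37 − (+0.12) = +1.25 V, n = 2.
Overall: Cl₂(g) + 2 Cu⁺(aq) → 2 Cl⁻(aq) + 2 Cu²⁺(aq)
Q = [Cl⁻]^2·[Cu²⁺]^2 / (P(Cl₂)·[Cu⁺]^2); log Q = -3.152.
E = E° − (0.0592/n) log Q = +1.25 − (0.0592/2)(-3.152) = +1.343 V.

+1.343 V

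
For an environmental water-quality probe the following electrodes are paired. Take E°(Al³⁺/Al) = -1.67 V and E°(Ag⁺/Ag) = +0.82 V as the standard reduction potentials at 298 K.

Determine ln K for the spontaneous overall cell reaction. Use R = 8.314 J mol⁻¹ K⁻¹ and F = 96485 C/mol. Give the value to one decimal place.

Cathode: Ag⁺/Ag; anode: Al³⁺/Al. E°cell = (+0.82) − (-1.67) = +2.49 V, with n = 3.
ΔG° = −nFE° = −RT ln K, so ln K = nFE°/(RT) = (3)(96485)(+2.49) / ((8.314)(298)) = 290.907.

290.9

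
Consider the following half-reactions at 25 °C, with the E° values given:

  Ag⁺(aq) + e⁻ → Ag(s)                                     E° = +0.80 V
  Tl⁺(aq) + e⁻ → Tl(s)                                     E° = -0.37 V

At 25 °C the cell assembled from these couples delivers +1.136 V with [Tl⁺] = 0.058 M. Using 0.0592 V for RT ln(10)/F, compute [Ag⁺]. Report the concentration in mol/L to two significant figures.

0.015 M

Ag⁺/Ag is the cathode, Tl⁺/Tl the anode: E°cell = +1.17 V, n = 1.
Overall reaction: Ag⁺(aq) + Tl(s) → Ag(s) + Tl⁺(aq); Q = [Tl⁺]^1/[Ag⁺]^1.
From E = E° − (0.0592/n) log Q: log Q = (E° − E)·n/0.0592 = (+1.17 − (+1.136))·1/0.0592 = 0.5743.
So 1·log[Ag⁺] = 1·log(0.058) − log Q = -1.2366 − (0.5743) = -1.8109; [Ag⁺] = 10^(-1.8109) ≈ 0.015 M.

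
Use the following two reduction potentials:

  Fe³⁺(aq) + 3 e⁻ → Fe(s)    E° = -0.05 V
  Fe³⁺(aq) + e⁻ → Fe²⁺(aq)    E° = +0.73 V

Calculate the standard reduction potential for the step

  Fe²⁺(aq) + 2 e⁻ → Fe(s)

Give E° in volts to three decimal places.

-0.440 V

Sequential free energies add, so n₃E°₃ = n₁E°₁ + n₂E°₂.
With n₃ = 3, and the known step contributing 1×(+0.73) V, the unknown satisfies 2·E° = 3×(-0.05) − 1×(+0.73) = -0.880.
E° = -0.880 / 2 = -0.440 V.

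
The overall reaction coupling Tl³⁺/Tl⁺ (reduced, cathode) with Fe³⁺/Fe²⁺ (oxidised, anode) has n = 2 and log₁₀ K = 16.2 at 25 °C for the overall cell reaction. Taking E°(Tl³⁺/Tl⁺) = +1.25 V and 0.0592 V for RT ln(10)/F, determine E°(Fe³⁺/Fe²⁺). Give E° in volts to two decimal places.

+0.77 V

E°cell = (0.0592/n)·log K = (0.0592/2)(16.2) = +0.480 V.
Since Tl³⁺/Tl⁺ is the cathode and Fe³⁺/Fe²⁺ the anode, E°cell = E°(Tl³⁺/Tl⁺) − E°(Fe³⁺/Fe²⁺).
So E°(Fe³⁺/Fe²⁺) = E°(Tl³⁺/Tl⁺) − E°cell = (+1.25) − (+0.480) = +0.77 V.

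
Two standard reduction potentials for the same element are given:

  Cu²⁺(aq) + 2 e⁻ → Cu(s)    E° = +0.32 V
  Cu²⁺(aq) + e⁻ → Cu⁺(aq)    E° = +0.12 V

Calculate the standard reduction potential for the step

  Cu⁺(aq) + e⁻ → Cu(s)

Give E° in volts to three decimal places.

+0.520 V

Sequential free energies add, so n₃E°₃ = n₁E°₁ + n₂E°₂.
With n₃ = 2, and the known step contributing 1×(+0.12) V, the unknown satisfies 1·E° = 2×(+0.32) − 1×(+0.12) = +0.520.
E° = +0.520 / 1 = +0.520 V.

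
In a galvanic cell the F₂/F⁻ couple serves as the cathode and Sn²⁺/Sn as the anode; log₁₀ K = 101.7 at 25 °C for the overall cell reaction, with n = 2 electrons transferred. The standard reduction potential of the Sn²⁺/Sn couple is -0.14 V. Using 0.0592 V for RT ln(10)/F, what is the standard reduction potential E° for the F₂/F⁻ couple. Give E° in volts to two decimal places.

E°cell = (0.0592/n)·log K = (0.0592/2)(101.7) = +3.010 V.
Since F₂/F⁻ is the cathode and Sn²⁺/Sn the anode, E°cell = E°(F₂/F⁻) − E°(Sn²⁺/Sn).
So E°(F₂/F⁻) = E°cell + E°(Sn²⁺/Sn) = +3.010 + (-0.14) = +2.87 V.

+2.87 V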